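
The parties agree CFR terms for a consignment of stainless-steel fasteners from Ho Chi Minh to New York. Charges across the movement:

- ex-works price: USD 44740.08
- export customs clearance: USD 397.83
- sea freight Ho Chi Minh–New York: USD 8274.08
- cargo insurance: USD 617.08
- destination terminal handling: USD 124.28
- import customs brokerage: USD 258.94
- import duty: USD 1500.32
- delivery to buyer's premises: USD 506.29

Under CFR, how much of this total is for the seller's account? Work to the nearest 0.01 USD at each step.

CFR: the seller pays costs through ocean freight to the destination port, but not insurance.
Seller's account: goods 44740.08 + export clearance 397.83 + freight 8274.08 = 53411.99
Buyer's account: insurance 617.08 + destination terminal 124.28 + brokerage 258.94 + duty 1500.32 + delivery 506.29 = 3006.91

Seller's account: USD 53411.99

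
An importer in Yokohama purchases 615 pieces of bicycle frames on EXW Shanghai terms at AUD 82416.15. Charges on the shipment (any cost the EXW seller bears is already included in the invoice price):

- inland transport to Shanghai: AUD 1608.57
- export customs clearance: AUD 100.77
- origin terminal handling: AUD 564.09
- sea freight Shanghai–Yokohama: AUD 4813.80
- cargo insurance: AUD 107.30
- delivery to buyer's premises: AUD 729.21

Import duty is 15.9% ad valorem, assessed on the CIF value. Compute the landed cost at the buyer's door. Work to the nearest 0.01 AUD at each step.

EXW: the seller makes goods available at their premises; the buyer bears all onward costs.
CIF value = EXW price + inland to port + export clearance + origin terminal + freight + insurance = 82416.15 + 1608.57 + 100.77 + 564.09 + 4813.80 + 107.30 = 89610.68
Import duty = 89610.68 × 15.9% = 14248.10
Buyer bears: inland to port 1608.57 + export clearance 100.77 + origin terminal 564.09 + freight 4813.80 + insurance 107.30 + delivery 729.21 + duty 14248.10 = 22171.84
Landed cost = invoice 82416.15 + 22171.84 = 104587.99

Total landed cost: AUD 104587.99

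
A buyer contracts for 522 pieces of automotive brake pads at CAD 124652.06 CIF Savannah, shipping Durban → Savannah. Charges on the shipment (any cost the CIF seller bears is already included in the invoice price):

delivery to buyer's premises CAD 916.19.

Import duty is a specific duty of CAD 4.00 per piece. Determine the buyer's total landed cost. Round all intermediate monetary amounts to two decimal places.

Total landed cost: CAD 127656.25

CIF: the seller pays costs through ocean freight and marine insurance to the destination port.
The CIF price already equals the CIF value: 124652.06
Import duty = 522 × 4.00 = 2088.00
Buyer bears: delivery 916.19 + duty 2088.00 = 3004.19
Landed cost = invoice 124652.06 + 3004.19 = 127656.25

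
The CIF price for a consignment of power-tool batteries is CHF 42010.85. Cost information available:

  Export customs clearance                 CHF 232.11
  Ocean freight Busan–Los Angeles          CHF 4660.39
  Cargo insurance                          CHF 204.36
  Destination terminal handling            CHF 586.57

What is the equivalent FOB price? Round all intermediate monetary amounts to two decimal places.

FOB price: CHF 37146.10

Not relevant to the conversion: export clearance — on the seller under both CIF and FOB; already in the CIF price and stays in the FOB price. destination terminal — on the buyer under both terms; not part of either seller's price.
From CIF to FOB, the seller no longer bears: freight, insurance.
FOB price = 42010.85 − 4660.39 − 204.36 = 37146.10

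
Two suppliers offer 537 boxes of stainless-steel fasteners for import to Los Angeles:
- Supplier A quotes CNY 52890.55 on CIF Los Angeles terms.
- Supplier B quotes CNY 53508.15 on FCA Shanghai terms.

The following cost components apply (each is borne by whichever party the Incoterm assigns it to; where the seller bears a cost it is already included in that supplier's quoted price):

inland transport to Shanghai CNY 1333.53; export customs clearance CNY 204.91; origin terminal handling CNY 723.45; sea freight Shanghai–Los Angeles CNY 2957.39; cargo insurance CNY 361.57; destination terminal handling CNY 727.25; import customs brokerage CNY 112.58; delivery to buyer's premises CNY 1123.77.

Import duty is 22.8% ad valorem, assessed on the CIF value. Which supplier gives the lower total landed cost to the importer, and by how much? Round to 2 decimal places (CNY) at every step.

Supplier A is cheaper by CNY 5722.49

Supplier A (CIF):
The CIF price already equals the CIF value: 52890.55
Import duty = 52890.55 × 22.8% = 12059.05
Buyer bears (A): 727.25 + 112.58 + 1123.77 = 1963.60
Landed cost (A) = invoice 52890.55 + 1963.60 + duty 12059.05 = 66913.20
Supplier B (FCA):
CIF value = FCA price + origin terminal + freight + insurance = 53508.15 + 723.45 + 2957.39 + 361.57 = 57550.56
Import duty = 57550.56 × 22.8% = 13121.53
Buyer bears (B): 723.45 + 2957.39 + 361.57 + 727.25 + 112.58 + 1123.77 = 6006.01
Landed cost (B) = invoice 53508.15 + 6006.01 + duty 13121.53 = 72635.69
Difference = |66913.20 − 72635.69| = 5722.49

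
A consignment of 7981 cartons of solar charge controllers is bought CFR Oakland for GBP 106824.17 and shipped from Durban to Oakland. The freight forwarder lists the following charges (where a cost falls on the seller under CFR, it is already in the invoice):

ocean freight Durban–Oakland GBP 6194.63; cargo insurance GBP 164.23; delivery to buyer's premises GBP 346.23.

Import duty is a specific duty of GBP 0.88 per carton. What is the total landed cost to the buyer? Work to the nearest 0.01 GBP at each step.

Total landed cost: GBP 114357.91

CFR: the seller pays costs through ocean freight to the destination port, but not insurance.
Already in the invoice (seller's account under CFR): freight — exclude.
CIF value = CFR price + insurance = 106824.17 + 164.23 = 106988.40
Import duty = 7981 × 0.88 = 7023.28
Buyer bears: insurance 164.23 + delivery 346.23 + duty 7023.28 = 7533.74
Landed cost = invoice 106824.17 + 7533.74 = 114357.91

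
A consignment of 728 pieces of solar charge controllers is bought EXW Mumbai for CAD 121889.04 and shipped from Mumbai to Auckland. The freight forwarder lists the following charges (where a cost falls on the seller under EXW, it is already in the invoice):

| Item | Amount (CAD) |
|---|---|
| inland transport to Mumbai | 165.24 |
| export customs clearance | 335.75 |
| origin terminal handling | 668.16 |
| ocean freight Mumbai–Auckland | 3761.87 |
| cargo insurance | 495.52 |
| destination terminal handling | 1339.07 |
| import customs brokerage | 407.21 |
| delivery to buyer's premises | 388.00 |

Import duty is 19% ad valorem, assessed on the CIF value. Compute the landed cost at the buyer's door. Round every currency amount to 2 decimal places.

EXW: the seller makes goods available at their premises; the buyer bears all onward costs.
CIF value = EXW price + inland to port + export clearance + origin terminal + freight + insurance = 121889.04 + 165.24 + 335.75 + 668.16 + 3761.87 + 495.52 = 127315.58
Import duty = 127315.58 × 19% = 24189.96
Buyer bears: inland to port 165.24 + export clearance 335.75 + origin terminal 668.16 + freight 3761.87 + insurance 495.52 + destination terminal 1339.07 + brokerage 407.21 + delivery 388.00 + duty 24189.96 = 31750.78
Landed cost = invoice 121889.04 + 31750.78 = 153639.82

Total landed cost: CAD 153639.82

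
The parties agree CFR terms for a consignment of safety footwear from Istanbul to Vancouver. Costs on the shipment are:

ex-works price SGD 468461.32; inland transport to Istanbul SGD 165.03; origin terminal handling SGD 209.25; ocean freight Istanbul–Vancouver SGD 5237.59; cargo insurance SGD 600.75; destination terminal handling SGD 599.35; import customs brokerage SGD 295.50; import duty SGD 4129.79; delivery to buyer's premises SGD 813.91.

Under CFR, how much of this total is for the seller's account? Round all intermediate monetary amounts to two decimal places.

Seller's account: SGD 474073.19

CFR: the seller pays costs through ocean freight to the destination port, but not insurance.
Seller's account: goods 468461.32 + inland to port 165.03 + origin terminal 209.25 + freight 5237.59 = 474073.19
Buyer's account: insurance 600.75 + destination terminal 599.35 + brokerage 295.50 + duty 4129.79 + delivery 813.91 = 6439.30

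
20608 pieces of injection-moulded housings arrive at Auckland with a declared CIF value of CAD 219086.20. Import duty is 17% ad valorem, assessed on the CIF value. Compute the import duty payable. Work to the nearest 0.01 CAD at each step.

Import duty: CAD 37244.65

Import duty = 219086.20 × 17% = 37244.65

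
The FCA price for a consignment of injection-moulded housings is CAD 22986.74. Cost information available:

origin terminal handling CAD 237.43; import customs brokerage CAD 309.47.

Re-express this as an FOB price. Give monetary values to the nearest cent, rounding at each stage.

Not relevant to the conversion: brokerage — on the buyer under both terms; not part of either seller's price.
From FCA to FOB, the seller additionally bears: origin terminal.
FOB price = 22986.74 + 237.43 = 23224.17

FOB price: CAD 23224.17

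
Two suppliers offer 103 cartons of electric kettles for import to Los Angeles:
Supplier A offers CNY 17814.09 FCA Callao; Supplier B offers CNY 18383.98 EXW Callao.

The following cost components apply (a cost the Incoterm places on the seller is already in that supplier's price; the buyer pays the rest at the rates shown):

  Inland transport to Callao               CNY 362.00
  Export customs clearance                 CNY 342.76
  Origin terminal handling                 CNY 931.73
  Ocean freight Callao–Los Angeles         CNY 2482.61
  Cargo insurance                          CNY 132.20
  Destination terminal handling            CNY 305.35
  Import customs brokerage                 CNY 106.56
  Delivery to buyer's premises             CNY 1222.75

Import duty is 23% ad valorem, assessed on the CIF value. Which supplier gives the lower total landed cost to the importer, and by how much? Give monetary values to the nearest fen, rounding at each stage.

Supplier A (FCA):
CIF value = FCA price + origin terminal + freight + insurance = 17814.09 + 931.73 + 2482.61 + 132.20 = 21360.63
Import duty = 21360.63 × 23% = 4912.94
Buyer bears (A): 931.73 + 2482.61 + 132.20 + 305.35 + 106.56 + 1222.75 = 5181.20
Landed cost (A) = invoice 17814.09 + 5181.20 + duty 4912.94 = 27908.23
Supplier B (EXW):
CIF value = EXW price + inland to port + export clearance + origin terminal + freight + insurance = 18383.98 + 362.00 + 342.76 + 931.73 + 2482.61 + 132.20 = 22635.28
Import duty = 22635.28 × 23% = 5206.11
Buyer bears (B): 362.00 + 342.76 + 931.73 + 2482.61 + 132.20 + 305.35 + 106.56 + 1222.75 = 5885.96
Landed cost (B) = invoice 18383.98 + 5885.96 + duty 5206.11 = 29476.05
Difference = |27908.23 − 29476.05| = 1567.82

Supplier A is cheaper by CNY 1567.82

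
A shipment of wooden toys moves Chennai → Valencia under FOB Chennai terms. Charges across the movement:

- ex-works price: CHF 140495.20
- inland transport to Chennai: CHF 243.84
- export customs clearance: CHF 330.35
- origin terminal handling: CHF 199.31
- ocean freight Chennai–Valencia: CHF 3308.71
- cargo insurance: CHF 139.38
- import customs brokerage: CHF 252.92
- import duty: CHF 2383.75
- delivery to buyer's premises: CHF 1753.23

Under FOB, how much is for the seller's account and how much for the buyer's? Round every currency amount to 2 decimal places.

FOB: the seller bears costs until goods are on board at the origin port; the buyer bears freight, insurance and all costs thereafter.
Seller's account: goods 140495.20 + inland to port 243.84 + export clearance 330.35 + origin terminal 199.31 = 141268.70
Buyer's account: freight 3308.71 + insurance 139.38 + brokerage 252.92 + duty 2383.75 + delivery 1753.23 = 7837.99

Seller: CHF 141268.70; buyer: CHF 7837.99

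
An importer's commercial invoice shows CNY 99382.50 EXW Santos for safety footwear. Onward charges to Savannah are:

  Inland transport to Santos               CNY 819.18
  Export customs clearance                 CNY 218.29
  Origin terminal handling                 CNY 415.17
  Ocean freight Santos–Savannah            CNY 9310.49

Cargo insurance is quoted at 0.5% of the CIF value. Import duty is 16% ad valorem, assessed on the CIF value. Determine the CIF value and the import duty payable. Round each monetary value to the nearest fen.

Let C be the CIF value. C = EXW price + pre-shipment costs + freight + 0.5% × C
C − 0.5% × C = 99382.50 + 819.18 + 218.29 + 415.17 + 9310.49
0.995 × C = 110145.63
C = 110145.63 / 0.995 = 110699.13
Insurance premium = 0.5% × 110699.13 = 553.50
Import duty = 110699.13 × 16% = 17711.86

CIF value: CNY 110699.13; import duty: CNY 17711.86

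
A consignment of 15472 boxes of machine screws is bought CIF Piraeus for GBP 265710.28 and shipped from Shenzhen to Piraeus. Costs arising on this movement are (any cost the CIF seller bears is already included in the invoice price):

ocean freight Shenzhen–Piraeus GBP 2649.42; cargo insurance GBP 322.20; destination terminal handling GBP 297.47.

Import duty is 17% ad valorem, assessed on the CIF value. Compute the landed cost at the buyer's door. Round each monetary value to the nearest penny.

Total landed cost: GBP 311178.50

CIF: the seller pays costs through ocean freight and marine insurance to the destination port.
Already in the invoice (seller's account under CIF): freight, insurance — exclude.
The CIF price already equals the CIF value: 265710.28
Import duty = 265710.28 × 17% = 45170.75
Buyer bears: destination terminal 297.47 + duty 45170.75 = 45468.22
Landed cost = invoice 265710.28 + 45468.22 = 311178.50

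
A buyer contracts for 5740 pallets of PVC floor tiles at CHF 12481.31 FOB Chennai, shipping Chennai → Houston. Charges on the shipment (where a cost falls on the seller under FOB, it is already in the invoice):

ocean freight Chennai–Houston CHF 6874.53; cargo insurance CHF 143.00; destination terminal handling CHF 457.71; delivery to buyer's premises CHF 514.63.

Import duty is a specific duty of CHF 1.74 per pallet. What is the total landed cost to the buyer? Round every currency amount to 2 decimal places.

FOB: the seller bears costs until goods are on board at the origin port; the buyer bears freight, insurance and all costs thereafter.
CIF value = FOB price + freight + insurance = 12481.31 + 6874.53 + 143.00 = 19498.84
Import duty = 5740 × 1.74 = 9987.60
Buyer bears: freight 6874.53 + insurance 143.00 + destination terminal 457.71 + delivery 514.63 + duty 9987.60 = 17977.47
Landed cost = invoice 12481.31 + 17977.47 = 30458.78

Total landed cost: CHF 30458.78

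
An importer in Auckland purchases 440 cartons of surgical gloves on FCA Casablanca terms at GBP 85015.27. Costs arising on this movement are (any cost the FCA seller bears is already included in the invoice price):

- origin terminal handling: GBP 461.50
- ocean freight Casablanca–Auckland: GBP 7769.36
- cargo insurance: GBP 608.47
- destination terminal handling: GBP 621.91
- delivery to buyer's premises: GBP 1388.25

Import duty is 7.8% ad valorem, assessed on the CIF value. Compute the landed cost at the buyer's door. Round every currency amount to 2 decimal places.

FCA: the seller delivers export-cleared goods to the carrier; the buyer bears costs from that point.
CIF value = FCA price + origin terminal + freight + insurance = 85015.27 + 461.50 + 7769.36 + 608.47 = 93854.60
Import duty = 93854.60 × 7.8% = 7320.66
Buyer bears: origin terminal 461.50 + freight 7769.36 + insurance 608.47 + destination terminal 621.91 + delivery 1388.25 + duty 7320.66 = 18170.15
Landed cost = invoice 85015.27 + 18170.15 = 103185.42

Total landed cost: GBP 103185.42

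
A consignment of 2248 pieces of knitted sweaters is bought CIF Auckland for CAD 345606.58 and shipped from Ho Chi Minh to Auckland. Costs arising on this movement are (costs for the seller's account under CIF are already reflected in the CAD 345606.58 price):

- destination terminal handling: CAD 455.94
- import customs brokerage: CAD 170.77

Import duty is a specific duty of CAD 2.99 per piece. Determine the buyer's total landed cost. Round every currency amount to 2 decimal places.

Total landed cost: CAD 352954.81

CIF: the seller pays costs through ocean freight and marine insurance to the destination port.
The CIF price already equals the CIF value: 345606.58
Import duty = 2248 × 2.99 = 6721.52
Buyer bears: destination terminal 455.94 + brokerage 170.77 + duty 6721.52 = 7348.23
Landed cost = invoice 345606.58 + 7348.23 = 352954.81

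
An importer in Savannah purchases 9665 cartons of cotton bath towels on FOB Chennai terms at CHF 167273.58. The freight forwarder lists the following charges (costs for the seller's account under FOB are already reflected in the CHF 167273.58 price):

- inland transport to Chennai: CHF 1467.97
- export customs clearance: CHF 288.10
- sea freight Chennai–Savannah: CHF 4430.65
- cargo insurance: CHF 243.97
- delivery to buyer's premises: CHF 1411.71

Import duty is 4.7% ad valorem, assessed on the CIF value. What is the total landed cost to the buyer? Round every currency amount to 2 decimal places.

Total landed cost: CHF 181441.48

FOB: the seller bears costs until goods are on board at the origin port; the buyer bears freight, insurance and all costs thereafter.
Already in the invoice (seller's account under FOB): inland to port, export clearance — exclude.
CIF value = FOB price + freight + insurance = 167273.58 + 4430.65 + 243.97 = 171948.20
Import duty = 171948.20 × 4.7% = 8081.57
Buyer bears: freight 4430.65 + insurance 243.97 + delivery 1411.71 + duty 8081.57 = 14167.90
Landed cost = invoice 167273.58 + 14167.90 = 181441.48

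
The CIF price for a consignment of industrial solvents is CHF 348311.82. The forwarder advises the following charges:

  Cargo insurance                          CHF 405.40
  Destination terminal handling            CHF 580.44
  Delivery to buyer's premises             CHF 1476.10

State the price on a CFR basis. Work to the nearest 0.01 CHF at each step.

Not relevant to the conversion: destination terminal, delivery — on the buyer under both terms; not part of either seller's price.
From CIF to CFR, the seller no longer bears: insurance.
CFR price = 348311.82 − 405.40 = 347906.42

CFR price: CHF 347906.42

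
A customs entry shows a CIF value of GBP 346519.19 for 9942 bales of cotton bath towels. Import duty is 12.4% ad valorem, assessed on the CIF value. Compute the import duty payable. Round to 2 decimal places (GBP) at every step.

Import duty = 346519.19 × 12.4% = 42968.38

Import duty: GBP 42968.38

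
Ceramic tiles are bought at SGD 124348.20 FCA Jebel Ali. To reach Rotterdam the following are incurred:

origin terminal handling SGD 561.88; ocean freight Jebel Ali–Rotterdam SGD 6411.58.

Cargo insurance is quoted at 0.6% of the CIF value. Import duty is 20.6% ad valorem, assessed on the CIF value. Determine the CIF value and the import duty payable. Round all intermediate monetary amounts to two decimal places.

Let C be the CIF value. C = FCA price + pre-shipment costs + freight + 0.6% × C
C − 0.6% × C = 124348.20 + 561.88 + 6411.58
0.994 × C = 131321.66
C = 131321.66 / 0.994 = 132114.35
Insurance premium = 0.6% × 132114.35 = 792.69
Import duty = 132114.35 × 20.6% = 27215.56

CIF value: SGD 132114.35; import duty: SGD 27215.56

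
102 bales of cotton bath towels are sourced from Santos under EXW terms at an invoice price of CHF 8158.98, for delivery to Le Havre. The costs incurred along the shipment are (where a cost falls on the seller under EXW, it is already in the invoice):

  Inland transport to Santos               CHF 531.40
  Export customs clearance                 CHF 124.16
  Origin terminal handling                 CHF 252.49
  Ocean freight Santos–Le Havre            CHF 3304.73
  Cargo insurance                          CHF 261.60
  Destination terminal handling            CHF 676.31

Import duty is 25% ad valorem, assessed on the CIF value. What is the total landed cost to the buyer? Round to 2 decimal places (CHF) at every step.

Total landed cost: CHF 16468.01

EXW: the seller makes goods available at their premises; the buyer bears all onward costs.
CIF value = EXW price + inland to port + export clearance + origin terminal + freight + insurance = 8158.98 + 531.40 + 124.16 + 252.49 + 3304.73 + 261.60 = 12633.36
Import duty = 12633.36 × 25% = 3158.34
Buyer bears: inland to port 531.40 + export clearance 124.16 + origin terminal 252.49 + freight 3304.73 + insurance 261.60 + destination terminal 676.31 + duty 3158.34 = 8309.03
Landed cost = invoice 8158.98 + 8309.03 = 16468.01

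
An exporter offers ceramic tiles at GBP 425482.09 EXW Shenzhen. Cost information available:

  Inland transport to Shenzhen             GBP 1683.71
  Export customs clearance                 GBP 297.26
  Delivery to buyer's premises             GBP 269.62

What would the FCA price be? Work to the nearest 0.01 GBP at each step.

FCA price: GBP 427463.06

Not relevant to the conversion: delivery — on the buyer under both terms; not part of either seller's price.
From EXW to FCA, the seller additionally bears: inland to port, export clearance.
FCA price = 425482.09 + 1683.71 + 297.26 = 427463.06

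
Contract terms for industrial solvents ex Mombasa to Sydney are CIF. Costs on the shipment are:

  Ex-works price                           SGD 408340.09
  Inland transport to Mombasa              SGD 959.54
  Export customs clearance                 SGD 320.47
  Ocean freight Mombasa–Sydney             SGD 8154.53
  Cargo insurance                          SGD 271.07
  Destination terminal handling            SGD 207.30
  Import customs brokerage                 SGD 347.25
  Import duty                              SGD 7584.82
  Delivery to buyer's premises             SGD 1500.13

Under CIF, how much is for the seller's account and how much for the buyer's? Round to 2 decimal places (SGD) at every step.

Seller: SGD 418045.70; buyer: SGD 9639.50

CIF: the seller pays costs through ocean freight and marine insurance to the destination port.
Seller's account: goods 408340.09 + inland to port 959.54 + export clearance 320.47 + freight 8154.53 + insurance 271.07 = 418045.70
Buyer's account: destination terminal 207.30 + brokerage 347.25 + duty 7584.82 + delivery 1500.13 = 9639.50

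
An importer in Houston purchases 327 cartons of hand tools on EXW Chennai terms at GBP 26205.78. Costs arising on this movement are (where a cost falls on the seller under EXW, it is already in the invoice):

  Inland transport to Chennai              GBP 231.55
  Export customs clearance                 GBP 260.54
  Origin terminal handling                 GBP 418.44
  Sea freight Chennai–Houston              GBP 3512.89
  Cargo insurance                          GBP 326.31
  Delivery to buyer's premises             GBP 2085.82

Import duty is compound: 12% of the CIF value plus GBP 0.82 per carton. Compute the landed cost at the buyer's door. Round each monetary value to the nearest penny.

EXW: the seller makes goods available at their premises; the buyer bears all onward costs.
CIF value = EXW price + inland to port + export clearance + origin terminal + freight + insurance = 26205.78 + 231.55 + 260.54 + 418.44 + 3512.89 + 326.31 = 30955.51
Ad valorem component: 30955.51 × 12% = 3714.66
Specific component: 327 × 0.82 = 268.14
Import duty = 3714.66 + 268.14 = 3982.80
Buyer bears: inland to port 231.55 + export clearance 260.54 + origin terminal 418.44 + freight 3512.89 + insurance 326.31 + delivery 2085.82 + duty 3982.80 = 10818.35
Landed cost = invoice 26205.78 + 10818.35 = 37024.13

Total landed cost: GBP 37024.13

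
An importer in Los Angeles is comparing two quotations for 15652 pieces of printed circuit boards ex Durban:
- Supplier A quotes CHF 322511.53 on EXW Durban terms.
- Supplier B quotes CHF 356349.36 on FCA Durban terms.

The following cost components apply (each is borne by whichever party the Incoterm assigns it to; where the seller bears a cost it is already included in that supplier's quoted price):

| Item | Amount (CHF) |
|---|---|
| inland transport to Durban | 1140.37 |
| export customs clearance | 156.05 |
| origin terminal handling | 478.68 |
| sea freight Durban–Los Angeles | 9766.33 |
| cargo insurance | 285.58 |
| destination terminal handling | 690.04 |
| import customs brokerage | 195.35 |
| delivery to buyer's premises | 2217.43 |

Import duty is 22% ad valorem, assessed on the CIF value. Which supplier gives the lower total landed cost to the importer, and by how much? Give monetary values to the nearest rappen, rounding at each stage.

Supplier A is cheaper by CHF 39700.52

Supplier A (EXW):
CIF value = EXW price + inland to port + export clearance + origin terminal + freight + insurance = 322511.53 + 1140.37 + 156.05 + 478.68 + 9766.33 + 285.58 = 334338.54
Import duty = 334338.54 × 22% = 73554.48
Buyer bears (A): 1140.37 + 156.05 + 478.68 + 9766.33 + 285.58 + 690.04 + 195.35 + 2217.43 = 14929.83
Landed cost (A) = invoice 322511.53 + 14929.83 + duty 73554.48 = 410995.84
Supplier B (FCA):
CIF value = FCA price + origin terminal + freight + insurance = 356349.36 + 478.68 + 9766.33 + 285.58 = 366879.95
Import duty = 366879.95 × 22% = 80713.59
Buyer bears (B): 478.68 + 9766.33 + 285.58 + 690.04 + 195.35 + 2217.43 = 13633.41
Landed cost (B) = invoice 356349.36 + 13633.41 + duty 80713.59 = 450696.36
Difference = |410995.84 − 450696.36| = 39700.52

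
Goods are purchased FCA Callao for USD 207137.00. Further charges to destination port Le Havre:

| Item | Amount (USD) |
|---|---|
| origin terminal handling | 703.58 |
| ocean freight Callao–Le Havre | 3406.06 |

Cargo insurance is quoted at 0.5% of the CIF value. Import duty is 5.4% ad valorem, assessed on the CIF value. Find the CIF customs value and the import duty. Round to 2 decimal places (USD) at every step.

CIF value: USD 212308.18; import duty: USD 11464.64

Let C be the CIF value. C = FCA price + pre-shipment costs + freight + 0.5% × C
C − 0.5% × C = 207137.00 + 703.58 + 3406.06
0.995 × C = 211246.64
C = 211246.64 / 0.995 = 212308.18
Insurance premium = 0.5% × 212308.18 = 1061.54
Import duty = 212308.18 × 5.4% = 11464.64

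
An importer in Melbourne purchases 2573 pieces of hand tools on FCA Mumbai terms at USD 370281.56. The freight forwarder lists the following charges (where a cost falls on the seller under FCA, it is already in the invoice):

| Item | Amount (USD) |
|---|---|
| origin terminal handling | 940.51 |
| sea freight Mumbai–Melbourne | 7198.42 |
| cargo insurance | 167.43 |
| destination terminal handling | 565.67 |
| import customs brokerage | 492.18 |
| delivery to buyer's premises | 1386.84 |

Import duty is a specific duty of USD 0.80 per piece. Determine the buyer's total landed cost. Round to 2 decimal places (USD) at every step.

Total landed cost: USD 383091.01

FCA: the seller delivers export-cleared goods to the carrier; the buyer bears costs from that point.
CIF value = FCA price + origin terminal + freight + insurance = 370281.56 + 940.51 + 7198.42 + 167.43 = 378587.92
Import duty = 2573 × 0.80 = 2058.40
Buyer bears: origin terminal 940.51 + freight 7198.42 + insurance 167.43 + destination terminal 565.67 + brokerage 492.18 + delivery 1386.84 + duty 2058.40 = 12809.45
Landed cost = invoice 370281.56 + 12809.45 = 383091.01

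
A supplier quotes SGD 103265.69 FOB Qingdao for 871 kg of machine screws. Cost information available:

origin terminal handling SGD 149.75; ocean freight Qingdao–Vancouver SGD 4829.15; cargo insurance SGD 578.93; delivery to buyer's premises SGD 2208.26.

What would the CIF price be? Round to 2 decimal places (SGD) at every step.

CIF price: SGD 108673.77

Not relevant to the conversion: origin terminal — on the seller under both FOB and CIF; already in the FOB price and stays in the CIF price. delivery — on the buyer under both terms; not part of either seller's price.
From FOB to CIF, the seller additionally bears: freight, insurance.
CIF price = 103265.69 + 4829.15 + 578.93 = 108673.77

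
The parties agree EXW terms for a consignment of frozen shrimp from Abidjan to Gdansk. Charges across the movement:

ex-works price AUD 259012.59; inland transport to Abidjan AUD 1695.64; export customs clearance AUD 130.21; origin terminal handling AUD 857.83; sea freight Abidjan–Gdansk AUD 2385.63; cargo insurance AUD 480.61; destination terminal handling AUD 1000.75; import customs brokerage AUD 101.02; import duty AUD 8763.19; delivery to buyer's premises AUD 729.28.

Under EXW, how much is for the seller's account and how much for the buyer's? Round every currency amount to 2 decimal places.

Seller: AUD 259012.59; buyer: AUD 16144.16

EXW: the seller makes goods available at their premises; the buyer bears all onward costs.
Seller's account: goods 259012.59 = 259012.59
Buyer's account: inland to port 1695.64 + export clearance 130.21 + origin terminal 857.83 + freight 2385.63 + insurance 480.61 + destination terminal 1000.75 + brokerage 101.02 + duty 8763.19 + delivery 729.28 = 16144.16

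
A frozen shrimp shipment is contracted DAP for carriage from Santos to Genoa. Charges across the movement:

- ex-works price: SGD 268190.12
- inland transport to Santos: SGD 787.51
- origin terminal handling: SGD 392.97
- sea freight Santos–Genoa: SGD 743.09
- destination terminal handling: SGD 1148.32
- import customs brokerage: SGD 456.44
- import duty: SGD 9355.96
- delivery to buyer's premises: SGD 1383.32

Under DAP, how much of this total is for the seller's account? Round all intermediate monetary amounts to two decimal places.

DAP: the seller bears all costs to the named destination except import duty and clearance.
Seller's account: goods 268190.12 + inland to port 787.51 + origin terminal 392.97 + freight 743.09 + destination terminal 1148.32 + delivery 1383.32 = 272645.33
Buyer's account: brokerage 456.44 + duty 9355.96 = 9812.40

Seller's account: SGD 272645.33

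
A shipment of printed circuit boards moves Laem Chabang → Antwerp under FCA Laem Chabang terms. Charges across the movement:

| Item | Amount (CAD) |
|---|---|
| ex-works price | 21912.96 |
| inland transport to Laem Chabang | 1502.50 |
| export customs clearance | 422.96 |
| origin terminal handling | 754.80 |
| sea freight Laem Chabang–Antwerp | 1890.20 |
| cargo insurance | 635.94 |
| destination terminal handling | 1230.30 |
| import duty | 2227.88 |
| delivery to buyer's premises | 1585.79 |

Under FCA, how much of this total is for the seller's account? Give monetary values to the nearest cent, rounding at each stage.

Seller's account: CAD 23838.42

FCA: the seller delivers export-cleared goods to the carrier; the buyer bears costs from that point.
Seller's account: goods 21912.96 + inland to port 1502.50 + export clearance 422.96 = 23838.42
Buyer's account: origin terminal 754.80 + freight 1890.20 + insurance 635.94 + destination terminal 1230.30 + duty 2227.88 + delivery 1585.79 = 8324.91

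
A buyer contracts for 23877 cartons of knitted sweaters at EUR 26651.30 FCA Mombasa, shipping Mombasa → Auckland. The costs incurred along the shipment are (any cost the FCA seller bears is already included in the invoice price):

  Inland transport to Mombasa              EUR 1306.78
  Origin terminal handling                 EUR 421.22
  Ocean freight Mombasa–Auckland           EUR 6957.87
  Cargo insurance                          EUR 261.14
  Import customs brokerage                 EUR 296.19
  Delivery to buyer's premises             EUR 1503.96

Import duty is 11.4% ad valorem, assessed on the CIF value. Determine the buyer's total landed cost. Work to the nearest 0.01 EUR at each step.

FCA: the seller delivers export-cleared goods to the carrier; the buyer bears costs from that point.
Already in the invoice (seller's account under FCA): inland to port — exclude.
CIF value = FCA price + origin terminal + freight + insurance = 26651.30 + 421.22 + 6957.87 + 261.14 = 34291.53
Import duty = 34291.53 × 11.4% = 3909.23
Buyer bears: origin terminal 421.22 + freight 6957.87 + insurance 261.14 + brokerage 296.19 + delivery 1503.96 + duty 3909.23 = 13349.61
Landed cost = invoice 26651.30 + 13349.61 = 40000.91

Total landed cost: EUR 40000.91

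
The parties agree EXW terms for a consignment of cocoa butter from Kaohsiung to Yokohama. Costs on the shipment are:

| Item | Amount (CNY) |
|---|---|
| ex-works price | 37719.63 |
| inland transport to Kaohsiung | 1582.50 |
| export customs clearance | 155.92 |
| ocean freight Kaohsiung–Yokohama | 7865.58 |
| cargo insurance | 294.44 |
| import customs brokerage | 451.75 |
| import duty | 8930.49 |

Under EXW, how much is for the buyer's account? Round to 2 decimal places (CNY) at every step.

EXW: the seller makes goods available at their premises; the buyer bears all onward costs.
Seller's account: goods 37719.63 = 37719.63
Buyer's account: inland to port 1582.50 + export clearance 155.92 + freight 7865.58 + insurance 294.44 + brokerage 451.75 + duty 8930.49 = 19280.68

Buyer's account: CNY 19280.68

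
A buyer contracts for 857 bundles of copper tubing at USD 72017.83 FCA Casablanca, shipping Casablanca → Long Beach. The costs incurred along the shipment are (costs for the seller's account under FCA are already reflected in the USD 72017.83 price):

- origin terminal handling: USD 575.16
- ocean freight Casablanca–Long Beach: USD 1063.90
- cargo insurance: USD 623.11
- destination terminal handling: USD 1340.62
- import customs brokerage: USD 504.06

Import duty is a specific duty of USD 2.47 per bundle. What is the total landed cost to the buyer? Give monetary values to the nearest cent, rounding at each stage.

Total landed cost: USD 78241.47

FCA: the seller delivers export-cleared goods to the carrier; the buyer bears costs from that point.
CIF value = FCA price + origin terminal + freight + insurance = 72017.83 + 575.16 + 1063.90 + 623.11 = 74280.00
Import duty = 857 × 2.47 = 2116.79
Buyer bears: origin terminal 575.16 + freight 1063.90 + insurance 623.11 + destination terminal 1340.62 + brokerage 504.06 + duty 2116.79 = 6223.64
Landed cost = invoice 72017.83 + 6223.64 = 78241.47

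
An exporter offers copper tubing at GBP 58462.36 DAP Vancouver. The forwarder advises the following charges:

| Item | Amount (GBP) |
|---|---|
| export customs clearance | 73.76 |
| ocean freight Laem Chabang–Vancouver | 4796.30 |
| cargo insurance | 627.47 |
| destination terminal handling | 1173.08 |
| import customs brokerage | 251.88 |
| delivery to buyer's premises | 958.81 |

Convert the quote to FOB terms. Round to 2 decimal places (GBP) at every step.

Not relevant to the conversion: export clearance — on the seller under both DAP and FOB; already in the DAP price and stays in the FOB price. brokerage — on the buyer under both terms; not part of either seller's price.
From DAP to FOB, the seller no longer bears: freight, insurance, destination terminal, delivery.
FOB price = 58462.36 − 4796.30 − 627.47 − 1173.08 − 958.81 = 50906.70

FOB price: GBP 50906.70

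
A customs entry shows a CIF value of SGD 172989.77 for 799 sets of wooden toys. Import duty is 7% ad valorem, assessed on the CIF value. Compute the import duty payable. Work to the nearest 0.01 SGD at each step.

Import duty: SGD 12109.28

Import duty = 172989.77 × 7% = 12109.28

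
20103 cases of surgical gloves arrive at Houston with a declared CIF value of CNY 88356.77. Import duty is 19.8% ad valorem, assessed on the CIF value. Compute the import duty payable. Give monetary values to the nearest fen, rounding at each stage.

Import duty = 88356.77 × 19.8% = 17494.64

Import duty: CNY 17494.64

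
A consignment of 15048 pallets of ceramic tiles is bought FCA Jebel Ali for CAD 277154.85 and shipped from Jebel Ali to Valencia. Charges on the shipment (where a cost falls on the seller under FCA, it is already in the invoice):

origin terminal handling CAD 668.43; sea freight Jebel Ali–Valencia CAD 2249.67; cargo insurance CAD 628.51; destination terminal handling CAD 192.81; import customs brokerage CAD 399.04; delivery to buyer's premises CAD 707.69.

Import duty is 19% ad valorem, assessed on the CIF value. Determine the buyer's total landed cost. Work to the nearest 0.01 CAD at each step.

FCA: the seller delivers export-cleared goods to the carrier; the buyer bears costs from that point.
CIF value = FCA price + origin terminal + freight + insurance = 277154.85 + 668.43 + 2249.67 + 628.51 = 280701.46
Import duty = 280701.46 × 19% = 53333.28
Buyer bears: origin terminal 668.43 + freight 2249.67 + insurance 628.51 + destination terminal 192.81 + brokerage 399.04 + delivery 707.69 + duty 53333.28 = 58179.43
Landed cost = invoice 277154.85 + 58179.43 = 335334.28

Total landed cost: CAD 335334.28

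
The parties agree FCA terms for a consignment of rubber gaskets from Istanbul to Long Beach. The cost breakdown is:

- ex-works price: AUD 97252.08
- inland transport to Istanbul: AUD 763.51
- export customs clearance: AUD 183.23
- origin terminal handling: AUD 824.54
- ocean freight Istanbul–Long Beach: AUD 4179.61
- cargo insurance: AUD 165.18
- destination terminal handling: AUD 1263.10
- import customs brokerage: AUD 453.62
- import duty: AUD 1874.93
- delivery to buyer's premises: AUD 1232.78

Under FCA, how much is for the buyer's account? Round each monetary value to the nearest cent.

Buyer's account: AUD 9993.76

FCA: the seller delivers export-cleared goods to the carrier; the buyer bears costs from that point.
Seller's account: goods 97252.08 + inland to port 763.51 + export clearance 183.23 = 98198.82
Buyer's account: origin terminal 824.54 + freight 4179.61 + insurance 165.18 + destination terminal 1263.10 + brokerage 453.62 + duty 1874.93 + delivery 1232.78 = 9993.76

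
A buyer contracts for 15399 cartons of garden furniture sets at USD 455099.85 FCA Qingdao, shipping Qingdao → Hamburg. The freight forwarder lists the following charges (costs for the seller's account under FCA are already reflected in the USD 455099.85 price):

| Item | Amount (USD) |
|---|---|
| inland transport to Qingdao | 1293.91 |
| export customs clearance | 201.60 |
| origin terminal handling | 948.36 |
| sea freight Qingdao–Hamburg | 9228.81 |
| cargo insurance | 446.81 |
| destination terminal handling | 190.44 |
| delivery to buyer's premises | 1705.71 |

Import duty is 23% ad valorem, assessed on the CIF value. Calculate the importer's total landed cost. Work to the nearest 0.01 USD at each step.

Total landed cost: USD 574736.46

FCA: the seller delivers export-cleared goods to the carrier; the buyer bears costs from that point.
Already in the invoice (seller's account under FCA): inland to port, export clearance — exclude.
CIF value = FCA price + origin terminal + freight + insurance = 455099.85 + 948.36 + 9228.81 + 446.81 = 465723.83
Import duty = 465723.83 × 23% = 107116.48
Buyer bears: origin terminal 948.36 + freight 9228.81 + insurance 446.81 + destination terminal 190.44 + delivery 1705.71 + duty 107116.48 = 119636.61
Landed cost = invoice 455099.85 + 119636.61 = 574736.46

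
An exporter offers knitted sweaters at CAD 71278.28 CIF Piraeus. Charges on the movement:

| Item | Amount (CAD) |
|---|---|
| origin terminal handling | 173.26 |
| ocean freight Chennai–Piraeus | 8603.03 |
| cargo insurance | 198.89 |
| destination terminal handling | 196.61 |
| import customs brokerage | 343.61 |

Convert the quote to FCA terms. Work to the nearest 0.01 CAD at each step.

Not relevant to the conversion: brokerage, destination terminal — on the buyer under both terms; not part of either seller's price.
From CIF to FCA, the seller no longer bears: origin terminal, freight, insurance.
FCA price = 71278.28 − 173.26 − 8603.03 − 198.89 = 62303.10

FCA price: CAD 62303.10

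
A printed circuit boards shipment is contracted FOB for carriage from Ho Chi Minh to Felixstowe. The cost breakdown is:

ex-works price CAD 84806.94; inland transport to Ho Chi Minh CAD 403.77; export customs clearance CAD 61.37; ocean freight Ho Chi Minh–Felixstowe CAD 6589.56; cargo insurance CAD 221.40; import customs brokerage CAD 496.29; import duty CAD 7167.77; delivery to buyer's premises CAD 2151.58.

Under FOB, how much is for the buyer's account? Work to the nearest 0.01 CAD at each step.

FOB: the seller bears costs until goods are on board at the origin port; the buyer bears freight, insurance and all costs thereafter.
Seller's account: goods 84806.94 + inland to port 403.77 + export clearance 61.37 = 85272.08
Buyer's account: freight 6589.56 + insurance 221.40 + brokerage 496.29 + duty 7167.77 + delivery 2151.58 = 16626.60

Buyer's account: CAD 16626.60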